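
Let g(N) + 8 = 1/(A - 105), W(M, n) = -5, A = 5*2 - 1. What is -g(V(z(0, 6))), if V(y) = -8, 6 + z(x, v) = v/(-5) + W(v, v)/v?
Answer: 769/96 ≈ 8.0104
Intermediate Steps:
A = 9 (A = 10 - 1 = 9)
z(x, v) = -6 - 5/v - v/5 (z(x, v) = -6 + (v/(-5) - 5/v) = -6 + (v*(-1/5) - 5/v) = -6 + (-v/5 - 5/v) = -6 + (-5/v - v/5) = -6 - 5/v - v/5)
g(N) = -769/96 (g(N) = -8 + 1/(9 - 105) = -8 + 1/(-96) = -8 - 1/96 = -769/96)
-g(V(z(0, 6))) = -1*(-769/96) = 769/96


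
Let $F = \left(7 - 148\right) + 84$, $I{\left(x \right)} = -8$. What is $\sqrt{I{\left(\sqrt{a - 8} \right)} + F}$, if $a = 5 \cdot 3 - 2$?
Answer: $i \sqrt{65} \approx 8.0623 i$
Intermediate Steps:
$a = 13$ ($a = 15 - 2 = 13$)
$F = -57$ ($F = -141 + 84 = -57$)
$\sqrt{I{\left(\sqrt{a - 8} \right)} + F} = \sqrt{-8 - 57} = \sqrt{-65} = i \sqrt{65}$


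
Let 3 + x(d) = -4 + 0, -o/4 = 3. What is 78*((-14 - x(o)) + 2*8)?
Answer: 702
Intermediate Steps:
o = -12 (o = -4*3 = -12)
x(d) = -7 (x(d) = -3 + (-4 + 0) = -3 - 4 = -7)
78*((-14 - x(o)) + 2*8) = 78*((-14 - 1*(-7)) + 2*8) = 78*((-14 + 7) + 16) = 78*(-7 + 16) = 78*9 = 702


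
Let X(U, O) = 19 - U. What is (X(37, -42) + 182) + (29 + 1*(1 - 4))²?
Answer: 840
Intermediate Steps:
(X(37, -42) + 182) + (29 + 1*(1 - 4))² = ((19 - 1*37) + 182) + (29 + 1*(1 - 4))² = ((19 - 37) + 182) + (29 + 1*(-3))² = (-18 + 182) + (29 - 3)² = 164 + 26² = 164 + 676 = 840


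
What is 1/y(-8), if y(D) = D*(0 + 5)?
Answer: -1/40 ≈ -0.025000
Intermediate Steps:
y(D) = 5*D (y(D) = D*5 = 5*D)
1/y(-8) = 1/(5*(-8)) = 1/(-40) = -1/40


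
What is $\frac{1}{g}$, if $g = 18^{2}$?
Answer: $\frac{1}{324} \approx 0.0030864$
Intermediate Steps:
$g = 324$
$\frac{1}{g} = \frac{1}{324}$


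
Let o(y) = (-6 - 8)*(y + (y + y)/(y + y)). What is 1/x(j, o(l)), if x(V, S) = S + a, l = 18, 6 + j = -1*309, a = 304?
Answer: 1/38 ≈ 0.026316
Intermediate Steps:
j = -315 (j = -6 - 1*309 = -6 - 309 = -315)
o(y) = -14 - 14*y (o(y) = -14*(y + (2*y)/((2*y))) = -14*(y + (2*y)*(1/(2*y))) = -14*(y + 1) = -14*(1 + y) = -14 - 14*y)
x(V, S) = 304 + S (x(V, S) = S + 304 = 304 + S)
1/x(j, o(l)) = 1/(304 + (-14 - 14*18)) = 1/(304 + (-14 - 252)) = 1/(304 - 266) = 1/38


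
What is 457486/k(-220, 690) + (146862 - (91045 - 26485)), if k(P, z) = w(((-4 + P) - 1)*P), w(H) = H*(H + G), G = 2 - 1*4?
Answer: 100826164029743/1225075500 ≈ 82302.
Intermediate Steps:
G = -2 (G = 2 - 4 = -2)
w(H) = H*(-2 + H) (w(H) = H*(H - 2) = H*(-2 + H))
k(P, z) = P*(-5 + P)*(-2 + P*(-5 + P)) (k(P, z) = (((-4 + P) - 1)*P)*(-2 + ((-4 + P) - 1)*P) = ((-5 + P)*P)*(-2 + (-5 + P)*P) = (P*(-5 + P))*(-2 + P*(-5 + P)) = P*(-5 + P)*(-2 + P*(-5 + P)))
457486/k(-220, 690) + (146862 - (91045 - 26485)) = 457486/((-220*(-5 - 220)*(-2 - 220*(-5 - 220)))) + (146862 - (91045 - 26485)) = 457486/((-220*(-225)*(-2 - 220*(-225)))) + (146862 - 1*64560) = 457486/((-220*(-225)*(-2 + 49500))) + (146862 - 64560) = 457486/((-220*(-225)*49498)) + 82302 = 457486/2450151000 + 82302 = 457486*(1/2450151000) + 82302 = 228743/1225075500 + 82302 = 100826164029743/1225075500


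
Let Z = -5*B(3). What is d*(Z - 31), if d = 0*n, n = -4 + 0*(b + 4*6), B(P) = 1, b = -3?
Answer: 0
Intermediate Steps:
n = -4 (n = -4 + 0*(-3 + 4*6) = -4 + 0*(-3 + 24) = -4 + 0*21 = -4 + 0 = -4)
d = 0 (d = 0*(-4) = 0)
Z = -5 (Z = -5*1 = -5)
d*(Z - 31) = 0*(-5 - 31) = 0*(-36) = 0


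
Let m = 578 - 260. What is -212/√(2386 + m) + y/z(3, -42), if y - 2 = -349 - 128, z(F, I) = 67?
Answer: -9726/871 ≈ -11.166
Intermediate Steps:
m = 318
y = -475 (y = 2 + (-349 - 128) = 2 - 477 = -475)
-212/√(2386 + m) + y/z(3, -42) = -212/√(2386 + 318) - 475/67 = -212/(√2704) - 475*1/67 = -212/52 - 475/67 = -212*1/52 - 475/67 = -53/13 - 475/67 = -9726/871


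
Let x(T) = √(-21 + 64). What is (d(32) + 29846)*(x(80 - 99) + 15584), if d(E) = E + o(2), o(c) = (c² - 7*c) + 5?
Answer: 465540832 + 29873*√43 ≈ 4.6574e+8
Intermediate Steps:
x(T) = √43
o(c) = 5 + c² - 7*c
d(E) = -5 + E (d(E) = E + (5 + 2² - 7*2) = E + (5 + 4 - 14) = E - 5 = -5 + E)
(d(32) + 29846)*(x(80 - 99) + 15584) = ((-5 + 32) + 29846)*(√43 + 15584) = (27 + 29846)*(15584 + √43) = 29873*(15584 + √43) = 465540832 + 29873*√43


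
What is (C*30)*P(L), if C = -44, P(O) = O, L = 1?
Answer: -1320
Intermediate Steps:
(C*30)*P(L) = -44*30*1 = -1320*1 = -1320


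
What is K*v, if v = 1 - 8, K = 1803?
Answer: -12621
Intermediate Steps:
v = -7
K*v = 1803*(-7) = -12621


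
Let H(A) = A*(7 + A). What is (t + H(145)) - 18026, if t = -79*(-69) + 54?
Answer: 9519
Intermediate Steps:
t = 5505 (t = 5451 + 54 = 5505)
(t + H(145)) - 18026 = (5505 + 145*(7 + 145)) - 18026 = (5505 + 145*152) - 18026 = (5505 + 22040) - 18026 = 27545 - 18026 = 9519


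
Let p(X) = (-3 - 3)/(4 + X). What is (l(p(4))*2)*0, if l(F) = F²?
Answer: 0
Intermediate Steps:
p(X) = -6/(4 + X)
(l(p(4))*2)*0 = ((-6/(4 + 4))²*2)*0 = ((-6/8)²*2)*0 = ((-6*⅛)²*2)*0 = ((-¾)²*2)*0 = ((9/16)*2)*0 = (9/8)*0 = 0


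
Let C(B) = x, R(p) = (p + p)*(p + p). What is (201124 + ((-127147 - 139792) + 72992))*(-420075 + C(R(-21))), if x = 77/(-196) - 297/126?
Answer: -12059592047/4 ≈ -3.0149e+9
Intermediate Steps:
R(p) = 4*p**2 (R(p) = (2*p)*(2*p) = 4*p**2)
x = -11/4 (x = 77*(-1/196) - 297*1/126 = -11/28 - 33/14 = -11/4 ≈ -2.7500)
C(B) = -11/4
(201124 + ((-127147 - 139792) + 72992))*(-420075 + C(R(-21))) = (201124 + ((-127147 - 139792) + 72992))*(-420075 - 11/4) = (201124 + (-266939 + 72992))*(-1680311/4) = (201124 - 193947)*(-1680311/4) = 7177*(-1680311/4) = -12059592047/4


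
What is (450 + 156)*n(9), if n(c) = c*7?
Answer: 38178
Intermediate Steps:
n(c) = 7*c
(450 + 156)*n(9) = (450 + 156)*(7*9) = 606*63 = 38178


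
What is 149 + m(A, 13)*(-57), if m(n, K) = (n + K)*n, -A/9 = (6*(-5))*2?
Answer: -17021191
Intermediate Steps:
A = 540 (A = -9*6*(-5)*2 = -(-270)*2 = -9*(-60) = 540)
m(n, K) = n*(K + n) (m(n, K) = (K + n)*n = n*(K + n))
149 + m(A, 13)*(-57) = 149 + (540*(13 + 540))*(-57) = 149 + (540*553)*(-57) = 149 + 298620*(-57) = 149 - 17021340 = -17021191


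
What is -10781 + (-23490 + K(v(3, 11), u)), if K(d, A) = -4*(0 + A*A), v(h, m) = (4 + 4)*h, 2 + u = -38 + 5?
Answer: -39171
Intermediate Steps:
u = -35 (u = -2 + (-38 + 5) = -2 - 33 = -35)
v(h, m) = 8*h
K(d, A) = -4*A² (K(d, A) = -4*(0 + A²) = -4*A²)
-10781 + (-23490 + K(v(3, 11), u)) = -10781 + (-23490 - 4*(-35)²) = -10781 + (-23490 - 4*1225) = -10781 + (-23490 - 4900) = -10781 - 28390 = -39171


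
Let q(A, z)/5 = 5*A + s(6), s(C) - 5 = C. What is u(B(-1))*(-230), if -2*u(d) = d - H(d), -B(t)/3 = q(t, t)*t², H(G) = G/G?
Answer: -10465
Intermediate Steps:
H(G) = 1
s(C) = 5 + C
q(A, z) = 55 + 25*A (q(A, z) = 5*(5*A + (5 + 6)) = 5*(5*A + 11) = 5*(11 + 5*A) = 55 + 25*A)
B(t) = -3*t²*(55 + 25*t) (B(t) = -3*(55 + 25*t)*t² = -3*t²*(55 + 25*t))
u(d) = ½ - d/2 (u(d) = -(d - 1*1)/2 = -(d - 1)/2 = -(-1 + d)/2 = ½ - d/2)
u(B(-1))*(-230) = (½ - (-1)²*(-165 - 75*(-1))/2)*(-230) = (½ - (-165 + 75)/2)*(-230) = (½ - (-90)/2)*(-230) = (½ - ½*(-90))*(-230) = (½ + 45)*(-230) = (91/2)*(-230) = -10465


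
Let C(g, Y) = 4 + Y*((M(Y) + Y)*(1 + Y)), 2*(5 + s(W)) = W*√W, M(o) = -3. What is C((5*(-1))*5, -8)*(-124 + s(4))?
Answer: 76500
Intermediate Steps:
s(W) = -5 + W^(3/2)/2 (s(W) = -5 + (W*√W)/2 = -5 + W^(3/2)/2)
C(g, Y) = 4 + Y*(1 + Y)*(-3 + Y) (C(g, Y) = 4 + Y*((-3 + Y)*(1 + Y)) = 4 + Y*((1 + Y)*(-3 + Y)) = 4 + Y*(1 + Y)*(-3 + Y))
C((5*(-1))*5, -8)*(-124 + s(4)) = (4 + (-8)³ - 3*(-8) - 2*(-8)²)*(-124 + (-5 + 4^(3/2)/2)) = (4 - 512 + 24 - 2*64)*(-124 + (-5 + (½)*8)) = (4 - 512 + 24 - 128)*(-124 + (-5 + 4)) = -612*(-124 - 1) = -612*(-125) = 76500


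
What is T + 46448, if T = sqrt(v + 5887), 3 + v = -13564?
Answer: 46448 + 16*I*sqrt(30) ≈ 46448.0 + 87.636*I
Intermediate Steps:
v = -13567 (v = -3 - 13564 = -13567)
T = 16*I*sqrt(30) (T = sqrt(-13567 + 5887) = sqrt(-7680) = 16*I*sqrt(30) ≈ 87.636*I)
T + 46448 = 16*I*sqrt(30) + 46448 = 46448 + 16*I*sqrt(30)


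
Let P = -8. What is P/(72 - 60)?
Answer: -⅔ ≈ -0.66667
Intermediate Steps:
P/(72 - 60) = -8/(72 - 60) = -8/12 = (1/12)*(-8) = -⅔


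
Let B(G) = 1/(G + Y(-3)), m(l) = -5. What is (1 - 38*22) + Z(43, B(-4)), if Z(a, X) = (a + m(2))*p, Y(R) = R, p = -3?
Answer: -949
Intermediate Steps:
B(G) = 1/(-3 + G) (B(G) = 1/(G - 3) = 1/(-3 + G))
Z(a, X) = 15 - 3*a (Z(a, X) = (a - 5)*(-3) = (-5 + a)*(-3) = 15 - 3*a)
(1 - 38*22) + Z(43, B(-4)) = (1 - 38*22) + (15 - 3*43) = (1 - 836) + (15 - 129) = -835 - 114 = -949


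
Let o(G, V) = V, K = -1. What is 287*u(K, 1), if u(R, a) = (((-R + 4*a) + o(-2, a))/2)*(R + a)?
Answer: 0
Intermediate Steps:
u(R, a) = (R + a)*(-R/2 + 5*a/2) (u(R, a) = (((-R + 4*a) + a)/2)*(R + a) = ((-R + 5*a)*(½))*(R + a) = (-R/2 + 5*a/2)*(R + a) = (R + a)*(-R/2 + 5*a/2))
287*u(K, 1) = 287*(-½*(-1)² + (5/2)*1² + 2*(-1)*1) = 287*(-½*1 + (5/2)*1 - 2) = 287*(-½ + 5/2 - 2) = 287*0 = 0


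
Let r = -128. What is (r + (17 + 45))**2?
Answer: 4356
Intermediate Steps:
(r + (17 + 45))**2 = (-128 + (17 + 45))**2 = (-128 + 62)**2 = (-66)**2 = 4356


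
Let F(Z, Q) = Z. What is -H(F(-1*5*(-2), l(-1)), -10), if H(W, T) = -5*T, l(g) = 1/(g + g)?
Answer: -50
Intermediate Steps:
l(g) = 1/(2*g)
-H(F(-1*5*(-2), l(-1)), -10) = -(-5)*(-10) = -1*50 = -50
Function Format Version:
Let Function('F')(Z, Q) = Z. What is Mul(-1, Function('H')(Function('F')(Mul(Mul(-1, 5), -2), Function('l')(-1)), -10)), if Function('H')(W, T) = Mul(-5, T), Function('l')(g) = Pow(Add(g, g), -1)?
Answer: -50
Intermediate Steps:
Function('l')(g) = Mul(Rational(1, 2), Pow(g, -1)) (Function('l')(g) = Pow(Mul(2, g), -1) = Mul(Rational(1, 2), Pow(g, -1)))
Mul(-1, Function('H')(Function('F')(Mul(Mul(-1, 5), -2), Function('l')(-1)), -10)) = Mul(-1, Mul(-5, -10)) = Mul(-1, 50) = -50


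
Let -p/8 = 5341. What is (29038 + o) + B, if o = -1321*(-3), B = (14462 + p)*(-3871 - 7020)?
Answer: 307878007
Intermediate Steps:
p = -42728 (p = -8*5341 = -42728)
B = 307845006 (B = (14462 - 42728)*(-3871 - 7020) = -28266*(-10891) = 307845006)
o = 3963
(29038 + o) + B = (29038 + 3963) + 307845006 = 33001 + 307845006 = 307878007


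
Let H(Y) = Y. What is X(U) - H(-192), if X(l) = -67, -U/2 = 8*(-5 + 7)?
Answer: 125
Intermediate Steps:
U = -32 (U = -16*(-5 + 7) = -16*2 = -2*16 = -32)
X(U) - H(-192) = -67 - 1*(-192) = -67 + 192 = 125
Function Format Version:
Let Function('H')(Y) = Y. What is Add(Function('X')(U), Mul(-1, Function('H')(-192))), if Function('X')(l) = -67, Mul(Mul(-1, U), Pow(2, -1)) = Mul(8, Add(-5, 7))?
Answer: 125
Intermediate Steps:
U = -32 (U = Mul(-2, Mul(8, Add(-5, 7))) = Mul(-2, Mul(8, 2)) = Mul(-2, 16) = -32)
Add(Function('X')(U), Mul(-1, Function('H')(-192))) = Add(-67, Mul(-1, -192)) = Add(-67, 192) = 125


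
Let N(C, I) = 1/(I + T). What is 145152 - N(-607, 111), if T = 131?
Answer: 35126783/242 ≈ 1.4515e+5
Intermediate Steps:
N(C, I) = 1/(131 + I) (N(C, I) = 1/(I + 131) = 1/(131 + I))
145152 - N(-607, 111) = 145152 - 1/(131 + 111) = 145152 - 1/242 = 35126783/242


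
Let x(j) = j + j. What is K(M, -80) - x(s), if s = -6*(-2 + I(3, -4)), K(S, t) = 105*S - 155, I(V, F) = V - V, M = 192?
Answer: 19981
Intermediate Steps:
I(V, F) = 0
K(S, t) = -155 + 105*S
s = 12 (s = -6*(-2 + 0) = -6*(-2) = 12)
x(j) = 2*j
K(M, -80) - x(s) = (-155 + 105*192) - 2*12 = (-155 + 20160) - 1*24 = 20005 - 24 = 19981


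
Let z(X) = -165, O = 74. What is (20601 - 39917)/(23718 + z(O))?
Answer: -19316/23553 ≈ -0.82011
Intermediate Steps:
(20601 - 39917)/(23718 + z(O)) = (20601 - 39917)/(23718 - 165) = -19316/23553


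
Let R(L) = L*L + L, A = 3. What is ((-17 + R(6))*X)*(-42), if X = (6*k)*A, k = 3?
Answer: -56700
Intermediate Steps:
R(L) = L + L**2 (R(L) = L**2 + L = L + L**2)
X = 54 (X = (6*3)*3 = 18*3 = 54)
((-17 + R(6))*X)*(-42) = ((-17 + 6*(1 + 6))*54)*(-42) = ((-17 + 6*7)*54)*(-42) = ((-17 + 42)*54)*(-42) = (25*54)*(-42) = 1350*(-42) = -56700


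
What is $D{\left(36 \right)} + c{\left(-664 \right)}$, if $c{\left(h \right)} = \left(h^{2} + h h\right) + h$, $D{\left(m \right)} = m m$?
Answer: $882424$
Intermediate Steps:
$D{\left(m \right)} = m^{2}$
$c{\left(h \right)} = h + 2 h^{2}$ ($c{\left(h \right)} = \left(h^{2} + h^{2}\right) + h = 2 h^{2} + h = h + 2 h^{2}$)
$D{\left(36 \right)} + c{\left(-664 \right)} = 36^{2} - 664 \left(1 + 2 \left(-664\right)\right) = 1296 - 664 \left(1 - 1328\right) = 1296 - -881128 = 1296 + 881128 = 882424$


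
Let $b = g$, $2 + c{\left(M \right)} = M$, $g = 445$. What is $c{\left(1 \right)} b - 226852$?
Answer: $-227297$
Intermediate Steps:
$c{\left(M \right)} = -2 + M$
$b = 445$
$c{\left(1 \right)} b - 226852 = \left(-2 + 1\right) 445 - 226852 = \left(-1\right) 445 - 226852 = -445 - 226852 = -227297$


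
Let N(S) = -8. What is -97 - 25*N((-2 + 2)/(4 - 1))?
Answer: 103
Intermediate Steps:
-97 - 25*N((-2 + 2)/(4 - 1)) = -97 - 25*(-8) = -97 + 200 = 103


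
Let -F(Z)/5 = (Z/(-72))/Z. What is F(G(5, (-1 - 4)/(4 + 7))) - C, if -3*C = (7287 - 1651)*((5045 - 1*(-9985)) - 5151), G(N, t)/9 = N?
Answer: 1336273061/72 ≈ 1.8559e+7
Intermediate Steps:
G(N, t) = 9*N
C = -18559348 (C = -(7287 - 1651)*((5045 - 1*(-9985)) - 5151)/3 = -5636*((5045 + 9985) - 5151)/3 = -5636*(15030 - 5151)/3 = -5636*9879/3 = -⅓*55678044 = -18559348)
F(Z) = 5/72 (F(Z) = -5*Z/(-72)/Z = -5*Z*(-1/72)/Z = -5*(-Z/72)/Z = -5*(-1/72) = 5/72)
F(G(5, (-1 - 4)/(4 + 7))) - C = 5/72 - 1*(-18559348) = 5/72 + 18559348 = 1336273061/72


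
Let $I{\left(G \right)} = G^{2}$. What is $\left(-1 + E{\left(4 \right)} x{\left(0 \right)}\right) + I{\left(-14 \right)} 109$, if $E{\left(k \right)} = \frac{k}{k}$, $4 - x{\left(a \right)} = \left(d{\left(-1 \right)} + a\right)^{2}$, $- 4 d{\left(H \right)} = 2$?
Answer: $\frac{85467}{4} \approx 21367.0$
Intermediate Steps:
$d{\left(H \right)} = - \frac{1}{2}$ ($d{\left(H \right)} = \left(- \frac{1}{4}\right) 2 = - \frac{1}{2}$)
$x{\left(a \right)} = 4 - \left(- \frac{1}{2} + a\right)^{2}$
$E{\left(k \right)} = 1$
$\left(-1 + E{\left(4 \right)} x{\left(0 \right)}\right) + I{\left(-14 \right)} 109 = \left(-1 + 1 \left(\frac{15}{4} + 0 - 0^{2}\right)\right) + \left(-14\right)^{2} \cdot 109 = \left(-1 + 1 \left(\frac{15}{4} + 0 - 0\right)\right) + 196 \cdot 109 = \left(-1 + 1 \left(\frac{15}{4} + 0 + 0\right)\right) + 21364 = \left(-1 + 1 \cdot \frac{15}{4}\right) + 21364 = \left(-1 + \frac{15}{4}\right) + 21364 = \frac{11}{4} + 21364 = \frac{85467}{4}$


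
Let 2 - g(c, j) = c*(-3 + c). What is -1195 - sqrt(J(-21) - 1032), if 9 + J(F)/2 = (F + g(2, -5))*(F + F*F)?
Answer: -1195 - I*sqrt(15330) ≈ -1195.0 - 123.81*I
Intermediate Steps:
g(c, j) = 2 - c*(-3 + c)
J(F) = -18 + 2*(4 + F)*(F + F**2) (J(F) = -18 + 2*((F + (2 - 1*2**2 + 3*2))*(F + F*F)) = -18 + 2*((F + (2 - 1*4 + 6))*(F + F**2)) = -18 + 2*((F + (2 - 4 + 6))*(F + F**2)) = -18 + 2*((F + 4)*(F + F**2)) = -18 + 2*((4 + F)*(F + F**2)) = -18 + 2*(4 + F)*(F + F**2))
-1195 - sqrt(J(-21) - 1032) = -1195 - sqrt((-18 + 2*(-21)**3 + 8*(-21) + 10*(-21)**2) - 1032) = -1195 - sqrt((-18 + 2*(-9261) - 168 + 10*441) - 1032) = -1195 - sqrt((-18 - 18522 - 168 + 4410) - 1032) = -1195 - sqrt(-14298 - 1032) = -1195 - sqrt(-15330) = -1195 - I*sqrt(15330)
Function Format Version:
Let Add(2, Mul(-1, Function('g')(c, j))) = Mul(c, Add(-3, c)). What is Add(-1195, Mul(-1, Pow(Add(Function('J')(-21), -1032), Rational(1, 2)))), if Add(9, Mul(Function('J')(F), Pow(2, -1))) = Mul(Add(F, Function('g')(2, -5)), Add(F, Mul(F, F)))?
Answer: Add(-1195, Mul(-1, I, Pow(15330, Rational(1, 2)))) ≈ Add(-1195.0, Mul(-123.81, I))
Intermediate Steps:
Function('g')(c, j) = Add(2, Mul(-1, c, Add(-3, c))) (Function('g')(c, j) = Add(2, Mul(-1, Mul(c, Add(-3, c)))) = Add(2, Mul(-1, c, Add(-3, c))))
Function('J')(F) = Add(-18, Mul(2, Add(4, F), Add(F, Pow(F, 2)))) (Function('J')(F) = Add(-18, Mul(2, Mul(Add(F, Add(2, Mul(-1, Pow(2, 2)), Mul(3, 2))), Add(F, Mul(F, F))))) = Add(-18, Mul(2, Mul(Add(F, Add(2, Mul(-1, 4), 6)), Add(F, Pow(F, 2))))) = Add(-18, Mul(2, Mul(Add(F, Add(2, -4, 6)), Add(F, Pow(F, 2))))) = Add(-18, Mul(2, Mul(Add(F, 4), Add(F, Pow(F, 2))))) = Add(-18, Mul(2, Mul(Add(4, F), Add(F, Pow(F, 2))))) = Add(-18, Mul(2, Add(4, F), Add(F, Pow(F, 2)))))
Add(-1195, Mul(-1, Pow(Add(Function('J')(-21), -1032), Rational(1, 2)))) = Add(-1195, Mul(-1, Pow(Add(Add(-18, Mul(2, Pow(-21, 3)), Mul(8, -21), Mul(10, Pow(-21, 2))), -1032), Rational(1, 2)))) = Add(-1195, Mul(-1, Pow(Add(Add(-18, Mul(2, -9261), -168, Mul(10, 441)), -1032), Rational(1, 2)))) = Add(-1195, Mul(-1, Pow(Add(Add(-18, -18522, -168, 4410), -1032), Rational(1, 2)))) = Add(-1195, Mul(-1, Pow(Add(-14298, -1032), Rational(1, 2)))) = Add(-1195, Mul(-1, Pow(-15330, Rational(1, 2)))) = Add(-1195, Mul(-1, Mul(I, Pow(15330, Rational(1, 2))))) = Add(-1195, Mul(-1, I, Pow(15330, Rational(1, 2))))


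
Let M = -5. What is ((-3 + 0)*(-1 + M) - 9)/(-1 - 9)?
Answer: -9/10 ≈ -0.90000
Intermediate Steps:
((-3 + 0)*(-1 + M) - 9)/(-1 - 9) = ((-3 + 0)*(-1 - 5) - 9)/(-1 - 9) = (-3*(-6) - 9)/(-10) = (18 - 9)*(-⅒) = 9*(-⅒) = -9/10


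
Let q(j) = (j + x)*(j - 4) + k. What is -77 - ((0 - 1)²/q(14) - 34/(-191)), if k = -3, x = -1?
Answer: -1872298/24257 ≈ -77.186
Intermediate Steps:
q(j) = -3 + (-1 + j)*(-4 + j) (q(j) = (j - 1)*(j - 4) - 3 = (-1 + j)*(-4 + j) - 3 = -3 + (-1 + j)*(-4 + j))
-77 - ((0 - 1)²/q(14) - 34/(-191)) = -77 - ((0 - 1)²/(1 + 14² - 5*14) - 34/(-191)) = -77 - ((-1)²/(1 + 196 - 70) - 34*(-1/191)) = -77 - (1/127 + 34/191) = -77 - 1*4509/24257 = -77 - 4509/24257 = -1872298/24257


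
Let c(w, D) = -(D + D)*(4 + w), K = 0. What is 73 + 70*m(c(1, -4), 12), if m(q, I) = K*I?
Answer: 73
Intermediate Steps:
c(w, D) = -2*D*(4 + w)
m(q, I) = 0 (m(q, I) = 0*I = 0)
73 + 70*m(c(1, -4), 12) = 73 + 70*0 = 73 + 0 = 73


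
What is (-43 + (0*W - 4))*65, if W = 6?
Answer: -3055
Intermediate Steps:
(-43 + (0*W - 4))*65 = (-43 + (0*6 - 4))*65 = (-43 + (0 - 4))*65 = (-43 - 4)*65 = -47*65 = -3055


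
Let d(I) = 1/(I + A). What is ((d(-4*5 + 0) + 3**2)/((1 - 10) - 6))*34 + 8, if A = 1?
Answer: -700/57 ≈ -12.281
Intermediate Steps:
d(I) = 1/(1 + I) (d(I) = 1/(I + 1) = 1/(1 + I))
((d(-4*5 + 0) + 3**2)/((1 - 10) - 6))*34 + 8 = ((1/(1 + (-4*5 + 0)) + 3**2)/((1 - 10) - 6))*34 + 8 = ((1/(1 + (-20 + 0)) + 9)/(-9 - 6))*34 + 8 = ((1/(1 - 20) + 9)/(-15))*34 + 8 = ((1/(-19) + 9)*(-1/15))*34 + 8 = ((-1/19 + 9)*(-1/15))*34 + 8 = ((170/19)*(-1/15))*34 + 8 = -34/57*34 + 8 = -1156/57 + 8 = -700/57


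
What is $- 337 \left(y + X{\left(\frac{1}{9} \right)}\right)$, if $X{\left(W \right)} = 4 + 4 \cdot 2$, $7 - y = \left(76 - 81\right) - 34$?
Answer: $-19546$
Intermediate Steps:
$y = 46$ ($y = 7 - \left(\left(76 - 81\right) - 34\right) = 7 - \left(-5 - 34\right) = 7 - -39 = 7 + 39 = 46$)
$X{\left(W \right)} = 12$ ($X{\left(W \right)} = 4 + 8 = 12$)
$- 337 \left(y + X{\left(\frac{1}{9} \right)}\right) = - 337 \left(46 + 12\right) = \left(-337\right) 58 = -19546$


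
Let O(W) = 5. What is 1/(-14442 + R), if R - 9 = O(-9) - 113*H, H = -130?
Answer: 1/262 ≈ 0.0038168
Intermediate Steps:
R = 14704 (R = 9 + (5 - 113*(-130)) = 9 + (5 + 14690) = 9 + 14695 = 14704)
1/(-14442 + R) = 1/(-14442 + 14704) = 1/262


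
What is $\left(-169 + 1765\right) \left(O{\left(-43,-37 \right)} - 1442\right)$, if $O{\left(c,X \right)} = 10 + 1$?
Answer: $-2283876$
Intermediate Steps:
$O{\left(c,X \right)} = 11$
$\left(-169 + 1765\right) \left(O{\left(-43,-37 \right)} - 1442\right) = \left(-169 + 1765\right) \left(11 - 1442\right) = 1596 \left(-1431\right) = -2283876$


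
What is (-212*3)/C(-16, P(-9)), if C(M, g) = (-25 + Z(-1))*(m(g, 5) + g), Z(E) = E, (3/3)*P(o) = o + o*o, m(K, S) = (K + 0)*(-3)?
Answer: -53/312 ≈ -0.16987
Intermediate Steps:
m(K, S) = -3*K (m(K, S) = K*(-3) = -3*K)
P(o) = o + o² (P(o) = o + o*o = o + o²)
C(M, g) = 52*g (C(M, g) = (-25 - 1)*(-3*g + g) = -(-52)*g = 52*g)
(-212*3)/C(-16, P(-9)) = (-212*3)/((52*(-9*(1 - 9)))) = -636/(52*(-9*(-8))) = -636/(52*72) = -636/3744 = -636*1/3744 = -53/312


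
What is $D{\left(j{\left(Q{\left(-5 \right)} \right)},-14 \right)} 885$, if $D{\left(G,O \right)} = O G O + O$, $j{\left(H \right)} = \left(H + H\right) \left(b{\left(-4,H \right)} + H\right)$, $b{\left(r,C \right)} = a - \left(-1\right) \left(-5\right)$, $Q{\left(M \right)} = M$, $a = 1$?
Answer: $15599010$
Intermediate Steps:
$b{\left(r,C \right)} = -4$ ($b{\left(r,C \right)} = 1 - \left(-1\right) \left(-5\right) = 1 - 5 = -4$)
$j{\left(H \right)} = 2 H \left(-4 + H\right)$ ($j{\left(H \right)} = \left(H + H\right) \left(-4 + H\right) = 2 H \left(-4 + H\right)$)
$D{\left(G,O \right)} = O + G O^{2}$ ($D{\left(G,O \right)} = G O O + O = G O^{2} + O = O + G O^{2}$)
$D{\left(j{\left(Q{\left(-5 \right)} \right)},-14 \right)} 885 = - 14 \left(1 + 2 \left(-5\right) \left(-4 - 5\right) \left(-14\right)\right) 885 = - 14 \left(1 + 2 \left(-5\right) \left(-9\right) \left(-14\right)\right) 885 = - 14 \left(1 + 90 \left(-14\right)\right) 885 = - 14 \left(1 - 1260\right) 885 = \left(-14\right) \left(-1259\right) 885 = 17626 \cdot 885 = 15599010$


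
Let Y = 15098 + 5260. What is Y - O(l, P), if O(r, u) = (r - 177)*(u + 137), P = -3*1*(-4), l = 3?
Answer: 46284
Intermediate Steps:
P = 12 (P = -3*(-4) = 12)
O(r, u) = (-177 + r)*(137 + u)
Y = 20358
Y - O(l, P) = 20358 - (-24249 - 177*12 + 137*3 + 3*12) = 20358 - (-24249 - 2124 + 411 + 36) = 20358 - 1*(-25926) = 20358 + 25926 = 46284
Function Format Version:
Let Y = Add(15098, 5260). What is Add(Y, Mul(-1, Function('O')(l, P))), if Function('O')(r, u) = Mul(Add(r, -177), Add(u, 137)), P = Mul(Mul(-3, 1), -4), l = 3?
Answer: 46284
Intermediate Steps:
P = 12 (P = Mul(-3, -4) = 12)
Function('O')(r, u) = Mul(Add(-177, r), Add(137, u))
Y = 20358
Add(Y, Mul(-1, Function('O')(l, P))) = Add(20358, Mul(-1, Add(-24249, Mul(-177, 12), Mul(137, 3), Mul(3, 12)))) = Add(20358, Mul(-1, Add(-24249, -2124, 411, 36))) = Add(20358, Mul(-1, -25926)) = Add(20358, 25926) = 46284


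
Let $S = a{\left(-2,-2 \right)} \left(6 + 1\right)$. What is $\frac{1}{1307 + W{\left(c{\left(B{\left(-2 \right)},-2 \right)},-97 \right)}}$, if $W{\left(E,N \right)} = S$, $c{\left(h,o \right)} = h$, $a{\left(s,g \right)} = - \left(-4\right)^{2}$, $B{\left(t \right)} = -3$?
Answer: $\frac{1}{1195} \approx 0.00083682$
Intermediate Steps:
$a{\left(s,g \right)} = -16$ ($a{\left(s,g \right)} = \left(-1\right) 16 = -16$)
$S = -112$ ($S = - 16 \left(6 + 1\right) = \left(-16\right) 7 = -112$)
$W{\left(E,N \right)} = -112$
$\frac{1}{1307 + W{\left(c{\left(B{\left(-2 \right)},-2 \right)},-97 \right)}} = \frac{1}{1307 - 112} = \frac{1}{1195}$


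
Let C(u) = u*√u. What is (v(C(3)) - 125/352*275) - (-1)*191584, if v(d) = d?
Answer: 6127563/32 + 3*√3 ≈ 1.9149e+5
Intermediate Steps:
C(u) = u^(3/2)
(v(C(3)) - 125/352*275) - (-1)*191584 = (3^(3/2) - 125/352*275) - (-1)*191584 = (3*√3 - 125*1/352*275) - 1*(-191584) = (3*√3 - 125/352*275) + 191584 = (3*√3 - 3125/32) + 191584 = (-3125/32 + 3*√3) + 191584 = 6127563/32 + 3*√3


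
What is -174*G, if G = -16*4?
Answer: 11136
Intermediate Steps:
G = -64
-174*G = -174*(-64) = 11136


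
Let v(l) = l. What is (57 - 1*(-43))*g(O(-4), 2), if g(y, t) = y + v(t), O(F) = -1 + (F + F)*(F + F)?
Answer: 6500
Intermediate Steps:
O(F) = -1 + 4*F**2 (O(F) = -1 + (2*F)*(2*F) = -1 + 4*F**2)
g(y, t) = t + y (g(y, t) = y + t = t + y)
(57 - 1*(-43))*g(O(-4), 2) = (57 - 1*(-43))*(2 + (-1 + 4*(-4)**2)) = (57 + 43)*(2 + (-1 + 4*16)) = 100*(2 + (-1 + 64)) = 100*(2 + 63) = 100*65 = 6500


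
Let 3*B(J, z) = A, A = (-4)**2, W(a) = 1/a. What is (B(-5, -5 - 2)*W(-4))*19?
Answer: -76/3 ≈ -25.333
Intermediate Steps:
A = 16
B(J, z) = 16/3 (B(J, z) = (1/3)*16 = 16/3)
(B(-5, -5 - 2)*W(-4))*19 = ((16/3)/(-4))*19 = ((16/3)*(-1/4))*19 = -4/3*19 = -76/3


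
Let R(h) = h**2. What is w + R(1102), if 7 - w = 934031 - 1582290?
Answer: 1862670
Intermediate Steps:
w = 648266 (w = 7 - (934031 - 1582290) = 7 - 1*(-648259) = 7 + 648259 = 648266)
w + R(1102) = 648266 + 1102**2 = 648266 + 1214404 = 1862670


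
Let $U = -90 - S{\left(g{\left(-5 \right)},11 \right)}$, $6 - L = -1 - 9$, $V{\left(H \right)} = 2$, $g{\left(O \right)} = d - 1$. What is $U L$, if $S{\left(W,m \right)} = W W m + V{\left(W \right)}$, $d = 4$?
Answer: $-3056$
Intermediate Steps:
$g{\left(O \right)} = 3$ ($g{\left(O \right)} = 4 - 1 = 3$)
$S{\left(W,m \right)} = 2 + m W^{2}$ ($S{\left(W,m \right)} = W W m + 2 = W^{2} m + 2 = m W^{2} + 2 = 2 + m W^{2}$)
$L = 16$ ($L = 6 - \left(-1 - 9\right) = 6 - -10 = 6 + 10 = 16$)
$U = -191$ ($U = -90 - \left(2 + 11 \cdot 3^{2}\right) = -90 - \left(2 + 11 \cdot 9\right) = -90 - \left(2 + 99\right) = -90 - 101 = -191$)
$U L = \left(-191\right) 16 = -3056$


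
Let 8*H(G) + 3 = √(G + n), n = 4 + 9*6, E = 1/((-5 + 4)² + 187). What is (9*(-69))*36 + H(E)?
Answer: -178851/8 + √512535/752 ≈ -22355.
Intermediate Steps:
E = 1/188 (E = 1/((-1)² + 187) = 1/(1 + 187) = 1/188 ≈ 0.0053191)
n = 58 (n = 4 + 54 = 58)
H(G) = -3/8 + √(58 + G)/8 (H(G) = -3/8 + √(G + 58)/8 = -3/8 + √(58 + G)/8)
(9*(-69))*36 + H(E) = (9*(-69))*36 + (-3/8 + √(58 + 1/188)/8) = -621*36 + (-3/8 + √(10905/188)/8) = -22356 + (-3/8 + (√512535/94)/8) = -22356 + (-3/8 + √512535/752) = -178851/8 + √512535/752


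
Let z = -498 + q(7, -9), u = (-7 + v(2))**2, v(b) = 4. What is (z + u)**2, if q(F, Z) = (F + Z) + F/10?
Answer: 24039409/100 ≈ 2.4039e+5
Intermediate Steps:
u = 9 (u = (-7 + 4)**2 = (-3)**2 = 9)
q(F, Z) = Z + 11*F/10 (q(F, Z) = (F + Z) + F*(1/10) = (F + Z) + F/10 = Z + 11*F/10)
z = -4993/10 (z = -498 + (-9 + (11/10)*7) = -498 + (-9 + 77/10) = -498 - 13/10 = -4993/10 ≈ -499.30)
(z + u)**2 = (-4993/10 + 9)**2 = (-4903/10)**2 = 24039409/100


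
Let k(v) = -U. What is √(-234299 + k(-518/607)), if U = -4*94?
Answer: I*√233923 ≈ 483.66*I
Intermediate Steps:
U = -376
k(v) = 376 (k(v) = -1*(-376) = 376)
√(-234299 + k(-518/607)) = √(-234299 + 376) = √(-233923) = I*√233923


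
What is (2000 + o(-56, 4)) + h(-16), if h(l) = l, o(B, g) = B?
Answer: 1928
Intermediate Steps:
(2000 + o(-56, 4)) + h(-16) = (2000 - 56) - 16 = 1944 - 16 = 1928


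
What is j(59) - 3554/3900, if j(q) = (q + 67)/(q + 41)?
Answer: 68/195 ≈ 0.34872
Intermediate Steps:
j(q) = (67 + q)/(41 + q)
j(59) - 3554/3900 = (67 + 59)/(41 + 59) - 3554/3900 = 126/100 - 3554/3900 = (1/100)*126 - 1*1777/1950 = 63/50 - 1777/1950 = 68/195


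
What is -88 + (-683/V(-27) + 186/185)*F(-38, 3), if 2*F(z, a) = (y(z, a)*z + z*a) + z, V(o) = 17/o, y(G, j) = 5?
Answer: -584198497/3145 ≈ -1.8575e+5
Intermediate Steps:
F(z, a) = 3*z + a*z/2 (F(z, a) = ((5*z + z*a) + z)/2 = ((5*z + a*z) + z)/2 = (6*z + a*z)/2 = 3*z + a*z/2)
-88 + (-683/V(-27) + 186/185)*F(-38, 3) = -88 + (-683/(17/(-27)) + 186/185)*((½)*(-38)*(6 + 3)) = -88 + (-683/(17*(-1/27)) + 186*(1/185))*((½)*(-38)*9) = -88 + (-683/(-17/27) + 186/185)*(-171) = -88 + (-683*(-27/17) + 186/185)*(-171) = -88 + (18441/17 + 186/185)*(-171) = -88 + (3414747/3145)*(-171) = -88 - 583921737/3145 = -584198497/3145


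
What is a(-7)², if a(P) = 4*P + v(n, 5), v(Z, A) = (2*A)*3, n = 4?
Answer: 4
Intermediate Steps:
v(Z, A) = 6*A
a(P) = 30 + 4*P (a(P) = 4*P + 6*5 = 4*P + 30 = 30 + 4*P)
a(-7)² = (30 + 4*(-7))² = (30 - 28)² = 2² = 4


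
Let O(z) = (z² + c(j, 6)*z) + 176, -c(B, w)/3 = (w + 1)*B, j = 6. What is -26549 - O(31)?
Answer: -23780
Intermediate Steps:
c(B, w) = -3*B*(1 + w) (c(B, w) = -3*(w + 1)*B = -3*(1 + w)*B = -3*B*(1 + w))
O(z) = 176 + z² - 126*z (O(z) = (z² + (-3*6*(1 + 6))*z) + 176 = (z² + (-3*6*7)*z) + 176 = (z² - 126*z) + 176 = 176 + z² - 126*z)
-26549 - O(31) = -26549 - (176 + 31² - 126*31) = -26549 - (176 + 961 - 3906) = -26549 - 1*(-2769) = -26549 + 2769 = -23780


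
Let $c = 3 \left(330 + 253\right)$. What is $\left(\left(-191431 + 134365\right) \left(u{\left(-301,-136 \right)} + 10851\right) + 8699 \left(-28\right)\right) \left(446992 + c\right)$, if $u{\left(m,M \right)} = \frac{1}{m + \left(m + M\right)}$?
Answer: $- \frac{34191550919677883}{123} \approx -2.7798 \cdot 10^{14}$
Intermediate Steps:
$u{\left(m,M \right)} = \frac{1}{M + 2 m}$ ($u{\left(m,M \right)} = \frac{1}{m + \left(M + m\right)} = \frac{1}{M + 2 m}$)
$c = 1749$ ($c = 3 \cdot 583 = 1749$)
$\left(\left(-191431 + 134365\right) \left(u{\left(-301,-136 \right)} + 10851\right) + 8699 \left(-28\right)\right) \left(446992 + c\right) = \left(\left(-191431 + 134365\right) \left(\frac{1}{-136 + 2 \left(-301\right)} + 10851\right) + 8699 \left(-28\right)\right) \left(446992 + 1749\right) = \left(- 57066 \left(\frac{1}{-136 - 602} + 10851\right) - 243572\right) 448741 = \left(- 57066 \left(\frac{1}{-738} + 10851\right) - 243572\right) 448741 = \left(- 57066 \left(- \frac{1}{738} + 10851\right) - 243572\right) 448741 = \left(\left(-57066\right) \frac{8008037}{738} - 243572\right) 448741 = \left(- \frac{76164439907}{123} - 243572\right) 448741 = \left(- \frac{76194399263}{123}\right) 448741 = - \frac{34191550919677883}{123}$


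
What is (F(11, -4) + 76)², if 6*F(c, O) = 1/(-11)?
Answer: 25150225/4356 ≈ 5773.7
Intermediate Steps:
F(c, O) = -1/66 (F(c, O) = (⅙)/(-11) = (⅙)*(-1/11) = -1/66)
(F(11, -4) + 76)² = (-1/66 + 76)² = (5015/66)² = 25150225/4356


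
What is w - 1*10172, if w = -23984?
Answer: -34156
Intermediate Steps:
w - 1*10172 = -23984 - 1*10172 = -23984 - 10172 = -34156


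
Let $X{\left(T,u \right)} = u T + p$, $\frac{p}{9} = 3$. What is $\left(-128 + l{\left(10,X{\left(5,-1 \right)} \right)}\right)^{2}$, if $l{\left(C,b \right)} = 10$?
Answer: $13924$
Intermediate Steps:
$p = 27$ ($p = 9 \cdot 3 = 27$)
$X{\left(T,u \right)} = 27 + T u$ ($X{\left(T,u \right)} = u T + 27 = T u + 27 = 27 + T u$)
$\left(-128 + l{\left(10,X{\left(5,-1 \right)} \right)}\right)^{2} = \left(-128 + 10\right)^{2} = \left(-118\right)^{2} = 13924$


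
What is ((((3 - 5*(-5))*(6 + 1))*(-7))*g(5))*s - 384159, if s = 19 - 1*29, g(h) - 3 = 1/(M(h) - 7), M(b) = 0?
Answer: -344959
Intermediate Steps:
g(h) = 20/7 (g(h) = 3 + 1/(0 - 7) = 3 + 1/(-7) = 3 - 1/7 = 20/7)
s = -10 (s = 19 - 29 = -10)
((((3 - 5*(-5))*(6 + 1))*(-7))*g(5))*s - 384159 = ((((3 - 5*(-5))*(6 + 1))*(-7))*(20/7))*(-10) - 384159 = ((((3 + 25)*7)*(-7))*(20/7))*(-10) - 384159 = (((28*7)*(-7))*(20/7))*(-10) - 384159 = ((196*(-7))*(20/7))*(-10) - 384159 = -1372*20/7*(-10) - 384159 = -3920*(-10) - 384159 = 39200 - 384159 = -344959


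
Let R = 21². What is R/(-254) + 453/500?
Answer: -52719/63500 ≈ -0.83022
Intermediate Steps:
R = 441
R/(-254) + 453/500 = 441/(-254) + 453/500 = 441*(-1/254) + 453*(1/500) = -441/254 + 453/500 = -52719/63500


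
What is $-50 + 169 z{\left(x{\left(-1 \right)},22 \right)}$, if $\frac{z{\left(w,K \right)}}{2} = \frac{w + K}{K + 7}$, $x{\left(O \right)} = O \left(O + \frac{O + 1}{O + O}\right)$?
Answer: $\frac{6324}{29} \approx 218.07$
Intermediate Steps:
$x{\left(O \right)} = O \left(O + \frac{1 + O}{2 O}\right)$
$z{\left(w,K \right)} = \frac{2 \left(K + w\right)}{7 + K}$ ($z{\left(w,K \right)} = 2 \frac{w + K}{K + 7} = 2 \frac{K + w}{7 + K} = \frac{2 \left(K + w\right)}{7 + K}$)
$-50 + 169 z{\left(x{\left(-1 \right)},22 \right)} = -50 + 169 \frac{2 \left(22 + \left(\frac{1}{2} + \left(-1\right)^{2} + \frac{1}{2} \left(-1\right)\right)\right)}{7 + 22} = -50 + 169 \frac{2 \left(22 + \left(\frac{1}{2} + 1 - \frac{1}{2}\right)\right)}{29} = -50 + 169 \cdot 2 \cdot \frac{1}{29} \left(22 + 1\right) = -50 + 169 \cdot 2 \cdot \frac{1}{29} \cdot 23 = -50 + 169 \cdot \frac{46}{29} = -50 + \frac{7774}{29} = \frac{6324}{29}$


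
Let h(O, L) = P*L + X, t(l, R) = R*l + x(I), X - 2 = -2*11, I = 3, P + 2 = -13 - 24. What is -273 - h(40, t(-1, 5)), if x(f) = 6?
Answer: -214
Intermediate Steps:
P = -39 (P = -2 + (-13 - 24) = -2 - 37 = -39)
X = -20 (X = 2 - 2*11 = 2 - 22 = -20)
t(l, R) = 6 + R*l (t(l, R) = R*l + 6 = 6 + R*l)
h(O, L) = -20 - 39*L (h(O, L) = -39*L - 20 = -20 - 39*L)
-273 - h(40, t(-1, 5)) = -273 - (-20 - 39*(6 + 5*(-1))) = -273 - (-20 - 39*(6 - 5)) = -273 - (-20 - 39*1) = -273 - (-20 - 39) = -273 - 1*(-59) = -273 + 59 = -214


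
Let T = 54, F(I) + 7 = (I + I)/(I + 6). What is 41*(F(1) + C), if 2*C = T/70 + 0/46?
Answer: -18163/70 ≈ -259.47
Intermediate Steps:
F(I) = -7 + 2*I/(6 + I) (F(I) = -7 + (I + I)/(I + 6) = -7 + (2*I)/(6 + I) = -7 + 2*I/(6 + I))
C = 27/70 (C = (54/70 + 0/46)/2 = (54*(1/70) + 0*(1/46))/2 = (27/35 + 0)/2 = (1/2)*(27/35) = 27/70 ≈ 0.38571)
41*(F(1) + C) = 41*((-42 - 5*1)/(6 + 1) + 27/70) = 41*((-42 - 5)/7 + 27/70) = 41*((1/7)*(-47) + 27/70) = 41*(-47/7 + 27/70) = 41*(-443/70) = -18163/70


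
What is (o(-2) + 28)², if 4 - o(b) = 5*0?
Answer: 1024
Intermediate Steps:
o(b) = 4 (o(b) = 4 - 5*0 = 4 - 1*0 = 4 + 0 = 4)
(o(-2) + 28)² = (4 + 28)² = 32² = 1024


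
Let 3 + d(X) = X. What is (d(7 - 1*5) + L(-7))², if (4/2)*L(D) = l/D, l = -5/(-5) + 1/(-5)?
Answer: 1369/1225 ≈ 1.1176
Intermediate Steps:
d(X) = -3 + X
l = ⅘ (l = -5*(-⅕) + 1*(-⅕) = 1 - ⅕ = ⅘ ≈ 0.80000)
L(D) = 2/(5*D) (L(D) = (4/(5*D))/2 = 2/(5*D))
(d(7 - 1*5) + L(-7))² = ((-3 + (7 - 1*5)) + (⅖)/(-7))² = ((-3 + (7 - 5)) + (⅖)*(-⅐))² = ((-3 + 2) - 2/35)² = (-1 - 2/35)² = (-37/35)² = 1369/1225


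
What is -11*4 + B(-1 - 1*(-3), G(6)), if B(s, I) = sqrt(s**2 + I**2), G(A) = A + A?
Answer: -44 + 2*sqrt(37) ≈ -31.834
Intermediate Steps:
G(A) = 2*A
B(s, I) = sqrt(I**2 + s**2)
-11*4 + B(-1 - 1*(-3), G(6)) = -11*4 + sqrt((2*6)**2 + (-1 - 1*(-3))**2) = -44 + sqrt(12**2 + (-1 + 3)**2) = -44 + sqrt(144 + 2**2) = -44 + sqrt(144 + 4) = -44 + sqrt(148) = -44 + 2*sqrt(37)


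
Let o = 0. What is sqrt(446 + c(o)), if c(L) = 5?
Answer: sqrt(451) ≈ 21.237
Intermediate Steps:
sqrt(446 + c(o)) = sqrt(446 + 5) = sqrt(451)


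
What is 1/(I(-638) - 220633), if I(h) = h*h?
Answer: 1/186411 ≈ 5.3645e-6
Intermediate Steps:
I(h) = h²
1/(I(-638) - 220633) = 1/((-638)² - 220633) = 1/(407044 - 220633) = 1/186411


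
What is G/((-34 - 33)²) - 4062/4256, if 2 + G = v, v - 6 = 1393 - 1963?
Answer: -10321607/9552592 ≈ -1.0805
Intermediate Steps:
v = -564 (v = 6 + (1393 - 1963) = 6 - 570 = -564)
G = -566 (G = -2 - 564 = -566)
G/((-34 - 33)²) - 4062/4256 = -566/(-34 - 33)² - 4062/4256 = -566/((-67)²) - 4062*1/4256 = -566/4489 - 2031/2128 = -10321607/9552592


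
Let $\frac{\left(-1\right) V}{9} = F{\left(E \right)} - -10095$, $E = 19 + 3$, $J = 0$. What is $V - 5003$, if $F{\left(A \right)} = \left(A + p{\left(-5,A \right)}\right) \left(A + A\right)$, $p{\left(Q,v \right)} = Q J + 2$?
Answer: $-105362$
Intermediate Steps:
$p{\left(Q,v \right)} = 2$ ($p{\left(Q,v \right)} = Q 0 + 2 = 0 + 2 = 2$)
$E = 22$
$F{\left(A \right)} = 2 A \left(2 + A\right)$ ($F{\left(A \right)} = \left(A + 2\right) \left(A + A\right) = \left(2 + A\right) 2 A = 2 A \left(2 + A\right)$)
$V = -100359$ ($V = - 9 \left(2 \cdot 22 \left(2 + 22\right) - -10095\right) = - 9 \left(2 \cdot 22 \cdot 24 + 10095\right) = - 9 \left(1056 + 10095\right) = \left(-9\right) 11151 = -100359$)
$V - 5003 = -100359 - 5003 = -105362$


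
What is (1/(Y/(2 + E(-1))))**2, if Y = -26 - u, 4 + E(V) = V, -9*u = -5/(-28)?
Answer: 571536/42863209 ≈ 0.013334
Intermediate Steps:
u = -5/252 (u = -(-5)/(9*(-28)) = -(-5)*(-1)/(9*28) = -1/9*5/28 = -5/252 ≈ -0.019841)
E(V) = -4 + V
Y = -6547/252 (Y = -26 - 1*(-5/252) = -26 + 5/252 = -6547/252 ≈ -25.980)
(1/(Y/(2 + E(-1))))**2 = (1/(-6547/252/(2 + (-4 - 1))))**2 = (1/(-6547/252/(2 - 5)))**2 = (1/(-6547/252/(-3)))**2 = (1/(-1/3*(-6547/252)))**2 = (1/(6547/756))**2 = (756/6547)**2 = 571536/42863209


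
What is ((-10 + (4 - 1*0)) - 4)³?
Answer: -1000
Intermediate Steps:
((-10 + (4 - 1*0)) - 4)³ = ((-10 + (4 + 0)) - 4)³ = ((-10 + 4) - 4)³ = (-6 - 4)³ = (-10)³ = -1000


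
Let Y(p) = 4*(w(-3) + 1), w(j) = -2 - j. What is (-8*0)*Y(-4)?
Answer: 0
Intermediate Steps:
Y(p) = 8 (Y(p) = 4*((-2 - 1*(-3)) + 1) = 4*((-2 + 3) + 1) = 4*(1 + 1) = 4*2 = 8)
(-8*0)*Y(-4) = -8*0*8 = 0*8 = 0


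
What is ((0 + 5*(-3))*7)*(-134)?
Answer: 14070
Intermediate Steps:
((0 + 5*(-3))*7)*(-134) = ((0 - 15)*7)*(-134) = -15*7*(-134) = -105*(-134) = 14070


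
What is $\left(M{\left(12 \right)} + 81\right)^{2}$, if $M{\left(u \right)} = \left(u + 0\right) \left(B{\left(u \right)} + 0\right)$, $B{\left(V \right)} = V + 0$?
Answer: $50625$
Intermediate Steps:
$B{\left(V \right)} = V$
$M{\left(u \right)} = u^{2}$ ($M{\left(u \right)} = \left(u + 0\right) \left(u + 0\right) = u u = u^{2}$)
$\left(M{\left(12 \right)} + 81\right)^{2} = \left(12^{2} + 81\right)^{2} = \left(144 + 81\right)^{2} = 225^{2} = 50625$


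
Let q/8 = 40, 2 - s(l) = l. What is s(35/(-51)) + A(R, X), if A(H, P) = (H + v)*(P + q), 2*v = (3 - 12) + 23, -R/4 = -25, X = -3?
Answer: 1730006/51 ≈ 33922.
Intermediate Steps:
R = 100 (R = -4*(-25) = 100)
s(l) = 2 - l
q = 320 (q = 8*40 = 320)
v = 7 (v = ((3 - 12) + 23)/2 = (-9 + 23)/2 = (½)*14 = 7)
A(H, P) = (7 + H)*(320 + P) (A(H, P) = (H + 7)*(P + 320) = (7 + H)*(320 + P))
s(35/(-51)) + A(R, X) = (2 - 35/(-51)) + (2240 + 7*(-3) + 320*100 + 100*(-3)) = (2 - 35*(-1)/51) + (2240 - 21 + 32000 - 300) = (2 - 1*(-35/51)) + 33919 = (2 + 35/51) + 33919 = 137/51 + 33919 = 1730006/51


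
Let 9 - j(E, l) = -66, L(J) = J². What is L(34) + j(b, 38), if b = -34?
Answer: 1231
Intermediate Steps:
j(E, l) = 75 (j(E, l) = 9 - 1*(-66) = 9 + 66 = 75)
L(34) + j(b, 38) = 34² + 75 = 1156 + 75 = 1231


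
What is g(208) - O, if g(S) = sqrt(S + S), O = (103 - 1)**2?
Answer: -10404 + 4*sqrt(26) ≈ -10384.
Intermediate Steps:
O = 10404 (O = 102**2 = 10404)
g(S) = sqrt(2)*sqrt(S) (g(S) = sqrt(2*S) = sqrt(2)*sqrt(S))
g(208) - O = sqrt(2)*sqrt(208) - 1*10404 = sqrt(2)*(4*sqrt(13)) - 10404 = 4*sqrt(26) - 10404 = -10404 + 4*sqrt(26)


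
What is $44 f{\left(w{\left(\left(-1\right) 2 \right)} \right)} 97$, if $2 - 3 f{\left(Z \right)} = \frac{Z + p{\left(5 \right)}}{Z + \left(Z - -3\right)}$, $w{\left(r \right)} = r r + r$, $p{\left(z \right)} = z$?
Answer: $\frac{4268}{3} \approx 1422.7$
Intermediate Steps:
$w{\left(r \right)} = r + r^{2}$ ($w{\left(r \right)} = r^{2} + r = r + r^{2}$)
$f{\left(Z \right)} = \frac{2}{3} - \frac{5 + Z}{3 \left(3 + 2 Z\right)}$ ($f{\left(Z \right)} = \frac{2}{3} - \frac{\left(Z + 5\right) \frac{1}{Z + \left(Z - -3\right)}}{3} = \frac{2}{3} - \frac{\left(5 + Z\right) \frac{1}{Z + \left(Z + 3\right)}}{3} = \frac{2}{3} - \frac{\left(5 + Z\right) \frac{1}{Z + \left(3 + Z\right)}}{3} = \frac{2}{3} - \frac{\left(5 + Z\right) \frac{1}{3 + 2 Z}}{3} = \frac{2}{3} - \frac{\frac{1}{3 + 2 Z} \left(5 + Z\right)}{3} = \frac{2}{3} - \frac{5 + Z}{3 \left(3 + 2 Z\right)}$)
$44 f{\left(w{\left(\left(-1\right) 2 \right)} \right)} 97 = 44 \frac{1 + 3 \left(-1\right) 2 \left(1 - 2\right)}{3 \left(3 + 2 \left(-1\right) 2 \left(1 - 2\right)\right)} 97 = 44 \frac{1 + 3 \left(- 2 \left(1 - 2\right)\right)}{3 \left(3 + 2 \left(- 2 \left(1 - 2\right)\right)\right)} 97 = 44 \frac{1 + 3 \left(\left(-2\right) \left(-1\right)\right)}{3 \left(3 + 2 \left(\left(-2\right) \left(-1\right)\right)\right)} 97 = 44 \frac{1 + 3 \cdot 2}{3 \left(3 + 2 \cdot 2\right)} 97 = 44 \frac{1 + 6}{3 \left(3 + 4\right)} 97 = 44 \cdot \frac{1}{3} \cdot \frac{1}{7} \cdot 7 \cdot 97 = 44 \cdot \frac{1}{3} \cdot 97 = \frac{44}{3} \cdot 97 = \frac{4268}{3}$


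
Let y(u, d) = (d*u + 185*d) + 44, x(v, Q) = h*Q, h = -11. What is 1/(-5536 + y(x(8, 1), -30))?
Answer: -1/10712 ≈ -9.3353e-5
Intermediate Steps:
x(v, Q) = -11*Q
y(u, d) = 44 + 185*d + d*u (y(u, d) = (185*d + d*u) + 44 = 44 + 185*d + d*u)
1/(-5536 + y(x(8, 1), -30)) = 1/(-5536 + (44 + 185*(-30) - (-330))) = 1/(-5536 + (44 - 5550 - 30*(-11))) = 1/(-5536 + (44 - 5550 + 330)) = 1/(-5536 - 5176) = 1/(-10712) = -1/10712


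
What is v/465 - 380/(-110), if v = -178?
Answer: 15712/5115 ≈ 3.0718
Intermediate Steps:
v/465 - 380/(-110) = -178/465 - 380/(-110) = -178*1/465 - 380*(-1/110) = -178/465 + 38/11 = 15712/5115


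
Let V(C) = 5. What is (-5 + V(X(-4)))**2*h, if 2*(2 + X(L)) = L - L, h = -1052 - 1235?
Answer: 0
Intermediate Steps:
h = -2287
X(L) = -2 (X(L) = -2 + (L - L)/2 = -2 + (1/2)*0 = -2 + 0 = -2)
(-5 + V(X(-4)))**2*h = (-5 + 5)**2*(-2287) = 0**2*(-2287) = 0*(-2287) = 0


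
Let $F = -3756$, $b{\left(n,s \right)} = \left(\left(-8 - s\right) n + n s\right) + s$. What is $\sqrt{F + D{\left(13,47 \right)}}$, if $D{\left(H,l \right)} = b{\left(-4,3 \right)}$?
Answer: $61 i \approx 61.0 i$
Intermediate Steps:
$b{\left(n,s \right)} = s + n s + n \left(-8 - s\right)$ ($b{\left(n,s \right)} = \left(n \left(-8 - s\right) + n s\right) + s = \left(n s + n \left(-8 - s\right)\right) + s = s + n s + n \left(-8 - s\right)$)
$D{\left(H,l \right)} = 35$ ($D{\left(H,l \right)} = 3 - -32 = 3 + 32 = 35$)
$\sqrt{F + D{\left(13,47 \right)}} = \sqrt{-3756 + 35} = \sqrt{-3721} = 61 i$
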